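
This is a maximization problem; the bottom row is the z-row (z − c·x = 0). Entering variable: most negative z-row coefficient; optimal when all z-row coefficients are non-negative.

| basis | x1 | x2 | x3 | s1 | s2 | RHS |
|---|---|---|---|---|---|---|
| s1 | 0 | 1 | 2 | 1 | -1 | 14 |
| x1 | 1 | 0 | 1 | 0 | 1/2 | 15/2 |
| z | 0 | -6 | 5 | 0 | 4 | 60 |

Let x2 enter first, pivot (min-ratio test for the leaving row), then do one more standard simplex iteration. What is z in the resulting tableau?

174

Ratio test on column x2 — row 1: 14/1 = 14; row 2: entry 0 ≤ 0. Minimum is 14 at row 1 (s1 leaves); pivot element 1.
Pivot on row 1; the z-row RHS becomes 60 − (-6)·14 = 144.
Next entering variable (most negative z-row entry -2): s2.
Ratio test on column s2 — row 1: entry -1 ≤ 0; row 2: (15/2)/(1/2) = 15. Minimum is 15 at row 2 (x1 leaves); pivot element 1/2.
After the second pivot the z-row RHS is 144 − (-2)·15 = 174.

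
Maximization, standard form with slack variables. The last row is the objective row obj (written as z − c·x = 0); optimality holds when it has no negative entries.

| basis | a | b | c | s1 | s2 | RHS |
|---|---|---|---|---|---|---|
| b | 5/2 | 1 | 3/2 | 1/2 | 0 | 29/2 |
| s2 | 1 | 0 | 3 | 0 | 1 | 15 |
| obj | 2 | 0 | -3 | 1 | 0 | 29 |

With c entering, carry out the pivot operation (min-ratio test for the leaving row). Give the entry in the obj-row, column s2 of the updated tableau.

1

Ratio test on column c — row 1: (29/2)/(3/2) = 29/3; row 2: 15/3 = 5. Minimum is 5 at row 2 (s2 leaves); pivot element 3.
Divide row 2 by 3; eliminate column c from the other rows.
obj-row update in column s2: 0 − (-3)·(1/3) = 1.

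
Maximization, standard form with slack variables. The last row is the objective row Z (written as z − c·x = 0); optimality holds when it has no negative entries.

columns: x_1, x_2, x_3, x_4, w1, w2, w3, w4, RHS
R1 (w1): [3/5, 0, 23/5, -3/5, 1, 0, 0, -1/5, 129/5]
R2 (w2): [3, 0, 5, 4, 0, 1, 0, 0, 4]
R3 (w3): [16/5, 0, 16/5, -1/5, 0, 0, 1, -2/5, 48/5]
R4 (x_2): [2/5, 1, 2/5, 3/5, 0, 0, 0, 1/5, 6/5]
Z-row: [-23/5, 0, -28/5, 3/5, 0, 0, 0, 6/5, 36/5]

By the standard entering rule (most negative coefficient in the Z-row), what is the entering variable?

x_3

Negative Z-row entries: x_1: -23/5, x_3: -28/5.
The most negative is -28/5 in column x_3, so x_3 enters.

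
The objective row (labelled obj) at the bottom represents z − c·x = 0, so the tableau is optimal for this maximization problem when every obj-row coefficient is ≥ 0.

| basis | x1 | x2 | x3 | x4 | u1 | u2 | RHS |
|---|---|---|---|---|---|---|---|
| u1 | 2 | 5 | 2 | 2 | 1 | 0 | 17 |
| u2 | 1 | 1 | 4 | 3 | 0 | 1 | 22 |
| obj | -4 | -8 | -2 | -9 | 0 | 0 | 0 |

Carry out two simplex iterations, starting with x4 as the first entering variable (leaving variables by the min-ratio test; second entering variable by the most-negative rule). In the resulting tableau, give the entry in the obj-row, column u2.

Ratio test on column x4 — row 1: 17/2 = 17/2; row 2: 22/3 = 22/3. Minimum is 22/3 at row 2 (u2 leaves); pivot element 3.
Divide row 2 by 3; eliminate column x4 from the other rows.
Second iteration: most negative obj-row entry is -5 in column x2, so x2 enters.
Ratio test on column x2 — row 1: (7/3)/(13/3) = 7/13; row 2: (22/3)/(1/3) = 22. Minimum is 7/13 at row 1 (u1 leaves); pivot element 13/3.
Divide row 1 by 13/3; eliminate column x2 from the other rows.
After both pivots, the entry at the obj-row, column u2 is 29/13.

29/13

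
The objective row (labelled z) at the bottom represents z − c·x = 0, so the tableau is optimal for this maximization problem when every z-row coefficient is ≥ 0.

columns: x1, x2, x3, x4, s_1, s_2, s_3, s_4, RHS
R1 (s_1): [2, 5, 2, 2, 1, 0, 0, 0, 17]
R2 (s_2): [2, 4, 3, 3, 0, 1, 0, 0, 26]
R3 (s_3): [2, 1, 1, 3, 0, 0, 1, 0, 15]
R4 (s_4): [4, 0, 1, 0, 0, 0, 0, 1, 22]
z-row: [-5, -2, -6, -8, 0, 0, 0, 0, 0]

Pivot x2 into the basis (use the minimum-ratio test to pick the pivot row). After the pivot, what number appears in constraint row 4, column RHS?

22

Ratio test on column x2 — row 1: 17/5 = 17/5; row 2: 26/4 = 13/2; row 3: 15/1 = 15; row 4: entry 0 ≤ 0. Minimum is 17/5 at row 1 (s_1 leaves); pivot element 5.
Divide row 1 by 5; eliminate column x2 from the other rows.
Row 4 update in column RHS: 22 − 0·(17/5) = 22.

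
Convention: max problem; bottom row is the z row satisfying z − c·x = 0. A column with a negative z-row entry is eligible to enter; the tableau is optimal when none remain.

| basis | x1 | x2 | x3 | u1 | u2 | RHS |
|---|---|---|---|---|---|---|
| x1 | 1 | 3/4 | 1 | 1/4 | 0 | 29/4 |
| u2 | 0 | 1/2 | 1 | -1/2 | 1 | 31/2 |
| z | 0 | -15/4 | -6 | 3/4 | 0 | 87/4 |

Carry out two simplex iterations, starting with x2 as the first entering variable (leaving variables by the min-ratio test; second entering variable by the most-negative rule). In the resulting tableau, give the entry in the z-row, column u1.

Ratio test on column x2 — row 1: (29/4)/(3/4) = 29/3; row 2: (31/2)/(1/2) = 31. Minimum is 29/3 at row 1 (x1 leaves); pivot element 3/4.
Divide row 1 by 3/4; eliminate column x2 from the other rows.
Second iteration: most negative z-row entry is -1 in column x3, so x3 enters.
Ratio test on column x3 — row 1: (29/3)/(4/3) = 29/4; row 2: (32/3)/(1/3) = 32. Minimum is 29/4 at row 1 (x2 leaves); pivot element 4/3.
Divide row 1 by 4/3; eliminate column x3 from the other rows.
After both pivots, the entry at the z-row, column u1 is 9/4.

9/4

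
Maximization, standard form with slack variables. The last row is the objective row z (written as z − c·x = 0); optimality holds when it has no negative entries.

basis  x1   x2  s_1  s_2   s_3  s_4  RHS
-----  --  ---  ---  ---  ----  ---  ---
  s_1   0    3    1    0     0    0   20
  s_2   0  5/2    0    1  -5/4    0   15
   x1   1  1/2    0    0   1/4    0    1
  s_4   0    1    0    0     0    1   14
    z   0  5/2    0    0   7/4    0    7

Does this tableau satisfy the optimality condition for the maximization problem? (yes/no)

yes

Every z-row coefficient is ≥ 0, so the tableau is optimal.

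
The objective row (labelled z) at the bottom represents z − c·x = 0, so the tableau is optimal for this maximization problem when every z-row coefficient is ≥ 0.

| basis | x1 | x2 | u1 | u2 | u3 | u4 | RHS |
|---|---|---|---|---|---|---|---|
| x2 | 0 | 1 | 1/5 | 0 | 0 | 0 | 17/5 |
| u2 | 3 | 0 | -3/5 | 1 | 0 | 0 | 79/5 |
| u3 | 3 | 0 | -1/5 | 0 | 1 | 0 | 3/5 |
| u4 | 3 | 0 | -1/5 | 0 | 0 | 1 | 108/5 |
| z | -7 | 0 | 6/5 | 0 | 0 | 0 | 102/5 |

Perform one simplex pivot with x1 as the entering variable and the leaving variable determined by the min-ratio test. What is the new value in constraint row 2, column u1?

Ratio test on column x1 — row 1: entry 0 ≤ 0; row 2: (79/5)/3 = 79/15; row 3: (3/5)/3 = 1/5; row 4: (108/5)/3 = 36/5. Minimum is 1/5 at row 3 (u3 leaves); pivot element 3.
Divide row 3 by 3; eliminate column x1 from the other rows.
Row 2 update in column u1: -3/5 − 3·(-1/15) = -2/5.

-2/5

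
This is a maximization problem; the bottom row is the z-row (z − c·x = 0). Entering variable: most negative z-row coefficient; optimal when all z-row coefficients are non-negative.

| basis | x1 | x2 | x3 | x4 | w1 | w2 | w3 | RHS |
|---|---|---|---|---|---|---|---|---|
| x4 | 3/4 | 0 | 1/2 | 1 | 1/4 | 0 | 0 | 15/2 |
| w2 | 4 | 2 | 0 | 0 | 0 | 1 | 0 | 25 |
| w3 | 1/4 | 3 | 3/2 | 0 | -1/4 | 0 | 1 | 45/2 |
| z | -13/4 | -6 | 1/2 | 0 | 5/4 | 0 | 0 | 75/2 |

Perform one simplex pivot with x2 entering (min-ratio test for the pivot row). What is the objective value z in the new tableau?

165/2

Ratio test on column x2 — row 1: entry 0 ≤ 0; row 2: 25/2 = 25/2; row 3: (45/2)/3 = 15/2. Minimum is 15/2 at row 3 (w3 leaves); pivot element 3.
Pivot on row 3; the z-row RHS becomes 75/2 − (-6)·(15/2) = 165/2.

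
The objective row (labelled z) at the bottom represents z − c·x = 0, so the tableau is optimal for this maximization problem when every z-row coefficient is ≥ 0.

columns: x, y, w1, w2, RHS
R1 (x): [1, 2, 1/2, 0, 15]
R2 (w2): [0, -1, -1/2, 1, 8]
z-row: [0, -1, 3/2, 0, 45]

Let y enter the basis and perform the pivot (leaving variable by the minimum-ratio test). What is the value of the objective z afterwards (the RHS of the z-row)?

105/2

Ratio test on column y — row 1: 15/2 = 15/2; row 2: entry -1 ≤ 0. Minimum is 15/2 at row 1 (x leaves); pivot element 2.
Pivot on row 1; the z-row RHS becomes 45 − (-1)·(15/2) = 105/2.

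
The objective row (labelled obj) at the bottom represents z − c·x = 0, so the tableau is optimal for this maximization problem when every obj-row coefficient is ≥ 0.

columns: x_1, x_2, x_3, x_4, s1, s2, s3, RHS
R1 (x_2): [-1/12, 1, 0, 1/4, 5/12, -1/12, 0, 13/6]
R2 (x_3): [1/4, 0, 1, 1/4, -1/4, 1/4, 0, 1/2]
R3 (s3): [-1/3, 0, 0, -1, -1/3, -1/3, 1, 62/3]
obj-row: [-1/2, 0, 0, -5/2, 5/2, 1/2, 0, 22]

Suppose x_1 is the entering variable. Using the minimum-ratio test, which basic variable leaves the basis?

Column x_1 entries and ratios — x_2: -1/12 ≤ 0, skip; x_3: (1/2)/(1/4) = 2; s3: -1/3 ≤ 0, skip.
Smallest ratio is 2 in the row of x_3, so x_3 leaves.

x_3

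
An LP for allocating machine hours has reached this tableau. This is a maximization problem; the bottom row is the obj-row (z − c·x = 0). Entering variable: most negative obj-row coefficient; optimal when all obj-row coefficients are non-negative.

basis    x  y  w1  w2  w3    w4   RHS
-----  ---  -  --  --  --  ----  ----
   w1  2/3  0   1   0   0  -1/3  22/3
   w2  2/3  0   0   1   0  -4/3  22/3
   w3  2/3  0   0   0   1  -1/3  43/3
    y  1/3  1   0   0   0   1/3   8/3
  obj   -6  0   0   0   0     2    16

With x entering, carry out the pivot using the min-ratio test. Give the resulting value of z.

Ratio test on column x — row 1: (22/3)/(2/3) = 11; row 2: (22/3)/(2/3) = 11; row 3: (43/3)/(2/3) = 43/2; row 4: (8/3)/(1/3) = 8. Minimum is 8 at row 4 (y leaves); pivot element 1/3.
Pivot on row 4; the obj-row RHS becomes 16 − (-6)·8 = 64.

64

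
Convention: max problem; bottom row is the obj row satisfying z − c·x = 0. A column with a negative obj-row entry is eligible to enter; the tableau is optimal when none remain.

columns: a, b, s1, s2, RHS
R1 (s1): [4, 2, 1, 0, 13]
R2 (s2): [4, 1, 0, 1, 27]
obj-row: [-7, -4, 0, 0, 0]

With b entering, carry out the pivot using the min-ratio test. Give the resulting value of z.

Ratio test on column b — row 1: 13/2 = 13/2; row 2: 27/1 = 27. Minimum is 13/2 at row 1 (s1 leaves); pivot element 2.
Pivot on row 1; the obj-row RHS becomes 0 − (-4)·(13/2) = 26.

26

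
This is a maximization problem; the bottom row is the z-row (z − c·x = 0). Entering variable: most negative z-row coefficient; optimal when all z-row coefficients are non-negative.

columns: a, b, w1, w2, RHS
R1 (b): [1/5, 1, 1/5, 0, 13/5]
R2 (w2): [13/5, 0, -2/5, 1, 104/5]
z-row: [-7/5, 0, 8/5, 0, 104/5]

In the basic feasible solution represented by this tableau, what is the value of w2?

w2 is basic (row 2); its value is the RHS of that row, 104/5.

104/5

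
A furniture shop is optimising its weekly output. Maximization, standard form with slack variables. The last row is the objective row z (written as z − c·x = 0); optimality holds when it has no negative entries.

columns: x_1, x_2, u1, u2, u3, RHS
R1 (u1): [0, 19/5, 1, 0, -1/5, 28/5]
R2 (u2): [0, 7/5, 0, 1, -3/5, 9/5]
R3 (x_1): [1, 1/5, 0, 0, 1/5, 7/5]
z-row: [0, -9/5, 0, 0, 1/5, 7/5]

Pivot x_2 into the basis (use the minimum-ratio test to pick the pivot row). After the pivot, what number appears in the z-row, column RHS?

26/7

Ratio test on column x_2 — row 1: (28/5)/(19/5) = 28/19; row 2: (9/5)/(7/5) = 9/7; row 3: (7/5)/(1/5) = 7. Minimum is 9/7 at row 2 (u2 leaves); pivot element 7/5.
Divide row 2 by 7/5; eliminate column x_2 from the other rows.
z-row update in column RHS: 7/5 − (-9/5)·(9/7) = 26/7.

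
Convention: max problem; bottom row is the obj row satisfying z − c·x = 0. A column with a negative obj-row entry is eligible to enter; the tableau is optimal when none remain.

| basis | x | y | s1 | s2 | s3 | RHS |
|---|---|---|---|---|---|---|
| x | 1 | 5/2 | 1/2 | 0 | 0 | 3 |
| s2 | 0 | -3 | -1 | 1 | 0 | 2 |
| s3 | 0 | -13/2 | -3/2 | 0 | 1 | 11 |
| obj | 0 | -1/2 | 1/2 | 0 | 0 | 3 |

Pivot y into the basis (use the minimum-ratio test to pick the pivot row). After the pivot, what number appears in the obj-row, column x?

1/5

Ratio test on column y — row 1: 3/(5/2) = 6/5; row 2: entry -3 ≤ 0; row 3: entry -13/2 ≤ 0. Minimum is 6/5 at row 1 (x leaves); pivot element 5/2.
Divide row 1 by 5/2; eliminate column y from the other rows.
obj-row update in column x: 0 − (-1/2)·(2/5) = 1/5.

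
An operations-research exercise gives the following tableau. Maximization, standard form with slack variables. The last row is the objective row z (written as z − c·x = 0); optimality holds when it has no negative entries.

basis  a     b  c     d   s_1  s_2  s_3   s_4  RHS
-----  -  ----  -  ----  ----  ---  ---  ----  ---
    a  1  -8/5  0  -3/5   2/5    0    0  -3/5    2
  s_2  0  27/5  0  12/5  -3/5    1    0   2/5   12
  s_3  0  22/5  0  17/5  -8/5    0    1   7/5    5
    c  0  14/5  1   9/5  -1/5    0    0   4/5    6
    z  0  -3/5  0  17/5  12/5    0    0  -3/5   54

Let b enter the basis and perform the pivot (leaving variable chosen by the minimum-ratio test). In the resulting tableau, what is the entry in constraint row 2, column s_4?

-29/22

Ratio test on column b — row 1: entry -8/5 ≤ 0; row 2: 12/(27/5) = 20/9; row 3: 5/(22/5) = 25/22; row 4: 6/(14/5) = 15/7. Minimum is 25/22 at row 3 (s_3 leaves); pivot element 22/5.
Divide row 3 by 22/5; eliminate column b from the other rows.
Row 2 update in column s_4: 2/5 − (27/5)·(7/22) = -29/22.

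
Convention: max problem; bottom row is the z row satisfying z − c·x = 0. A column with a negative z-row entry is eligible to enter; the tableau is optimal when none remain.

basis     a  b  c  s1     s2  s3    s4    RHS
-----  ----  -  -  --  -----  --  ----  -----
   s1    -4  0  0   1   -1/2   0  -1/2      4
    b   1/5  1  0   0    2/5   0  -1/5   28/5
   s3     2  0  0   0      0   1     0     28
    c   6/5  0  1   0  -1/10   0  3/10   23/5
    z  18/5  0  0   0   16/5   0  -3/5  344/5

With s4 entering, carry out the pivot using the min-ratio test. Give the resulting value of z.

Ratio test on column s4 — row 1: entry -1/2 ≤ 0; row 2: entry -1/5 ≤ 0; row 3: entry 0 ≤ 0; row 4: (23/5)/(3/10) = 46/3. Minimum is 46/3 at row 4 (c leaves); pivot element 3/10.
Pivot on row 4; the z-row RHS becomes 344/5 − (-3/5)·(46/3) = 78.

78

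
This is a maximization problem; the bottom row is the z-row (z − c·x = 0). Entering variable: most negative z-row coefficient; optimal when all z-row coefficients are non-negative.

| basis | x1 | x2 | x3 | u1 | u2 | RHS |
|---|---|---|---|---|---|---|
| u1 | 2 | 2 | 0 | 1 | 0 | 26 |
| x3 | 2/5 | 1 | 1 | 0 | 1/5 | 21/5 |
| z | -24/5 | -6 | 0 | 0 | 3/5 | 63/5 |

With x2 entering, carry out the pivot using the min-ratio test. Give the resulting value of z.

Ratio test on column x2 — row 1: 26/2 = 13; row 2: (21/5)/1 = 21/5. Minimum is 21/5 at row 2 (x3 leaves); pivot element 1.
Pivot on row 2; the z-row RHS becomes 63/5 − (-6)·(21/5) = 189/5.

189/5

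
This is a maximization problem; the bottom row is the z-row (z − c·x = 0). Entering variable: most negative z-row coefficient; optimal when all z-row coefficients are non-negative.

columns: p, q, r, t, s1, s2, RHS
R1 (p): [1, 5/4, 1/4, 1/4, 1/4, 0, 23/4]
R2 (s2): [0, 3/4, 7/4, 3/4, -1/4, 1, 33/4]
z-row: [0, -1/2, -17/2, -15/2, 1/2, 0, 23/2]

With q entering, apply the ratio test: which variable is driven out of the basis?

Column q entries and ratios — p: (23/4)/(5/4) = 23/5; s2: (33/4)/(3/4) = 11.
Smallest ratio is 23/5 in the row of p, so p leaves.

p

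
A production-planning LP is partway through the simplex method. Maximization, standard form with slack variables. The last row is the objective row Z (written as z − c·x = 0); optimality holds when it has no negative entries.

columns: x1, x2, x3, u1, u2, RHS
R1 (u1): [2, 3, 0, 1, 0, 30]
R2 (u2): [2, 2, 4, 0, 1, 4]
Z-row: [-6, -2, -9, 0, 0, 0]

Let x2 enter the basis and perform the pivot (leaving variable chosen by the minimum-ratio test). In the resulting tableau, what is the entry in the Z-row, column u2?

Ratio test on column x2 — row 1: 30/3 = 10; row 2: 4/2 = 2. Minimum is 2 at row 2 (u2 leaves); pivot element 2.
Divide row 2 by 2; eliminate column x2 from the other rows.
Z-row update in column u2: 0 − (-2)·(1/2) = 1.

1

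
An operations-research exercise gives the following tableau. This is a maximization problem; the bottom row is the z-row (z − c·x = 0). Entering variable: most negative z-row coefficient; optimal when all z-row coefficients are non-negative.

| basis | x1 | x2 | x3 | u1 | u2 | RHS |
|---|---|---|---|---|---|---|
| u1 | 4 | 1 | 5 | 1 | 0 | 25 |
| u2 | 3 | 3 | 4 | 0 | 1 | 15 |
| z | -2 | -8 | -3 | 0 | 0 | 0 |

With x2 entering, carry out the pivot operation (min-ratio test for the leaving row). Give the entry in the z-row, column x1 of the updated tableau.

6

Ratio test on column x2 — row 1: 25/1 = 25; row 2: 15/3 = 5. Minimum is 5 at row 2 (u2 leaves); pivot element 3.
Divide row 2 by 3; eliminate column x2 from the other rows.
z-row update in column x1: -2 − (-8)·1 = 6.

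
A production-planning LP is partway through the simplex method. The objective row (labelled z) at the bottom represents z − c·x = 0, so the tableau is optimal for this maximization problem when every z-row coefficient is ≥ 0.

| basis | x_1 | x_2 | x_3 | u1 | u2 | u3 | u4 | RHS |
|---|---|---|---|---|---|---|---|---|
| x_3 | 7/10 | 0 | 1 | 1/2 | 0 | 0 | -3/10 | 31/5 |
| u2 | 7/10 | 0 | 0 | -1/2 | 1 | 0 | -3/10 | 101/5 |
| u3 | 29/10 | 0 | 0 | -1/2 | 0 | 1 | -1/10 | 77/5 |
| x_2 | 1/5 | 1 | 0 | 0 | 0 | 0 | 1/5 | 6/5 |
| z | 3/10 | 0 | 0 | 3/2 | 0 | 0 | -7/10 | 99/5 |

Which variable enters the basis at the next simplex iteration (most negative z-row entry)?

u4

Negative z-row entries: u4: -7/10.
The most negative is -7/10 in column u4, so u4 enters.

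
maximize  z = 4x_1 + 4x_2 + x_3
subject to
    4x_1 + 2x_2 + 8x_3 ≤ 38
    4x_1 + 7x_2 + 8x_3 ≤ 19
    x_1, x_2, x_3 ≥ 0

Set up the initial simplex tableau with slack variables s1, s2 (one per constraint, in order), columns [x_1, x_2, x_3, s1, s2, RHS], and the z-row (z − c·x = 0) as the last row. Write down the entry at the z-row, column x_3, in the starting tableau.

-1

The z-row carries the negated objective coefficients: the x_3 entry is -1.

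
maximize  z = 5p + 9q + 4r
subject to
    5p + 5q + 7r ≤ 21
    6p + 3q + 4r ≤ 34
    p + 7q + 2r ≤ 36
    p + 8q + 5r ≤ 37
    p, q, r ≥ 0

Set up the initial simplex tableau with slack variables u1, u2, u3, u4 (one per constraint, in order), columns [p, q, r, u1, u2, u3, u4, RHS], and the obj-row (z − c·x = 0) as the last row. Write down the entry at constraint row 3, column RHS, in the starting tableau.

The RHS of constraint 3 is b_3 = 36.

36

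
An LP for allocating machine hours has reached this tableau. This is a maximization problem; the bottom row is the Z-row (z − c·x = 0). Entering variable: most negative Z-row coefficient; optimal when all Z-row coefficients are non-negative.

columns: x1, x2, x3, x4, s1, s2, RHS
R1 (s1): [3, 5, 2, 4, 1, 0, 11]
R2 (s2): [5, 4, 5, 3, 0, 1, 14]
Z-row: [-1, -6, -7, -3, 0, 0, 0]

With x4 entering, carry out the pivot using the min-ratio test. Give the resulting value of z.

33/4

Ratio test on column x4 — row 1: 11/4 = 11/4; row 2: 14/3 = 14/3. Minimum is 11/4 at row 1 (s1 leaves); pivot element 4.
Pivot on row 1; the Z-row RHS becomes 0 − (-3)·(11/4) = 33/4.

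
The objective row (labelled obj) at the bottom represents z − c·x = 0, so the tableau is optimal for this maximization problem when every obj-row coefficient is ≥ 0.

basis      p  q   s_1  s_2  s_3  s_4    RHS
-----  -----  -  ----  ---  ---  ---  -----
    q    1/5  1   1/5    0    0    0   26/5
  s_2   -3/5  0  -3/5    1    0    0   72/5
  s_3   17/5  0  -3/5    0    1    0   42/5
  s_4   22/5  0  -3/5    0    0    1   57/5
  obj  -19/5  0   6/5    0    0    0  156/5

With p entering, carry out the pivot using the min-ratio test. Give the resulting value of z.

Ratio test on column p — row 1: (26/5)/(1/5) = 26; row 2: entry -3/5 ≤ 0; row 3: (42/5)/(17/5) = 42/17; row 4: (57/5)/(22/5) = 57/22. Minimum is 42/17 at row 3 (s_3 leaves); pivot element 17/5.
Pivot on row 3; the obj-row RHS becomes 156/5 − (-19/5)·(42/17) = 690/17.

690/17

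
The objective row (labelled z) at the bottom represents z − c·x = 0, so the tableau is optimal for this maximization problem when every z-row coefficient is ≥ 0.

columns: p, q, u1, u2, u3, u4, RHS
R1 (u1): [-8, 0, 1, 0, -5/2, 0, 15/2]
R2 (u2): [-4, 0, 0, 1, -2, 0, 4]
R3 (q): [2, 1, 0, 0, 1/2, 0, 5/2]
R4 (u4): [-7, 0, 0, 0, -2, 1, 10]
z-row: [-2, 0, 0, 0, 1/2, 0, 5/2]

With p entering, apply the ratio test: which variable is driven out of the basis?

q

Column p entries and ratios — u1: -8 ≤ 0, skip; u2: -4 ≤ 0, skip; q: (5/2)/2 = 5/4; u4: -7 ≤ 0, skip.
Smallest ratio is 5/4 in the row of q, so q leaves.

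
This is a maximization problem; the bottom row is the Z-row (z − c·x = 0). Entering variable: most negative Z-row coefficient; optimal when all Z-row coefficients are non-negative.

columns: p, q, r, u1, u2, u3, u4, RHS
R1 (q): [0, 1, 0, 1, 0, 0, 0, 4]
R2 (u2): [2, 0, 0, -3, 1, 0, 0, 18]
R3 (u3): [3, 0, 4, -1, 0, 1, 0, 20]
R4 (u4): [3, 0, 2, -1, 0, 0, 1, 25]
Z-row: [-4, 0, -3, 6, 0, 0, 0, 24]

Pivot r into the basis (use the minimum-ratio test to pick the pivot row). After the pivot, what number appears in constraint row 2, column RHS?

Ratio test on column r — row 1: entry 0 ≤ 0; row 2: entry 0 ≤ 0; row 3: 20/4 = 5; row 4: 25/2 = 25/2. Minimum is 5 at row 3 (u3 leaves); pivot element 4.
Divide row 3 by 4; eliminate column r from the other rows.
Row 2 update in column RHS: 18 − 0·5 = 18.

18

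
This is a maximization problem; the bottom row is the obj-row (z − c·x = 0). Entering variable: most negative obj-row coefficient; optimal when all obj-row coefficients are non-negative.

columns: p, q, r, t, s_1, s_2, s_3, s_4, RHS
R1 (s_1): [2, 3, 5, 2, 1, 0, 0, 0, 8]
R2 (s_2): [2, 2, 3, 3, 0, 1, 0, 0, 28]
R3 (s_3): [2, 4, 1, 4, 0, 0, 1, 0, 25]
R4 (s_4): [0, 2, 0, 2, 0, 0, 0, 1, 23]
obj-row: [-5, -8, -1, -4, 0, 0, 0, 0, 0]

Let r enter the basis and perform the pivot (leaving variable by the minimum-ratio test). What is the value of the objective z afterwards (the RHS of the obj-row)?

8/5

Ratio test on column r — row 1: 8/5 = 8/5; row 2: 28/3 = 28/3; row 3: 25/1 = 25; row 4: entry 0 ≤ 0. Minimum is 8/5 at row 1 (s_1 leaves); pivot element 5.
Pivot on row 1; the obj-row RHS becomes 0 − (-1)·(8/5) = 8/5.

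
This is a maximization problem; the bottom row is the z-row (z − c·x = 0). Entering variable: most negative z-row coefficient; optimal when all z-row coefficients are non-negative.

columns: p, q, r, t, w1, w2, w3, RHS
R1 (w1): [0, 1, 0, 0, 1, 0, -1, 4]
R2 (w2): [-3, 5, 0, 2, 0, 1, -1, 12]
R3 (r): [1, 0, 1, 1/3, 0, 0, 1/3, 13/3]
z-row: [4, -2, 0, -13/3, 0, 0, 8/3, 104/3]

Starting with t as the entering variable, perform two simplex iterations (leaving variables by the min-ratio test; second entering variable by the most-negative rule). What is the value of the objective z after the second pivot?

581/9

Ratio test on column t — row 1: entry 0 ≤ 0; row 2: 12/2 = 6; row 3: (13/3)/(1/3) = 13. Minimum is 6 at row 2 (w2 leaves); pivot element 2.
Pivot on row 2; the z-row RHS becomes 104/3 − (-13/3)·6 = 182/3.
Next entering variable (most negative z-row entry -5/2): p.
Ratio test on column p — row 1: entry 0 ≤ 0; row 2: entry -3/2 ≤ 0; row 3: (7/3)/(3/2) = 14/9. Minimum is 14/9 at row 3 (r leaves); pivot element 3/2.
After the second pivot the z-row RHS is 182/3 − (-5/2)·(14/9) = 581/9.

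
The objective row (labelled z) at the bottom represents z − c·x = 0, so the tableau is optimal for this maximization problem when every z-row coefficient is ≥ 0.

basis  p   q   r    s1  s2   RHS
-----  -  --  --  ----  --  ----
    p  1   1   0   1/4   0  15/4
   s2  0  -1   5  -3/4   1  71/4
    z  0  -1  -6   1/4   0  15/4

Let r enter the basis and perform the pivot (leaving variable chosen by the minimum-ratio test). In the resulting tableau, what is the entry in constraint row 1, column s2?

Ratio test on column r — row 1: entry 0 ≤ 0; row 2: (71/4)/5 = 71/20. Minimum is 71/20 at row 2 (s2 leaves); pivot element 5.
Divide row 2 by 5; eliminate column r from the other rows.
Row 1 update in column s2: 0 − 0·(1/5) = 0.

0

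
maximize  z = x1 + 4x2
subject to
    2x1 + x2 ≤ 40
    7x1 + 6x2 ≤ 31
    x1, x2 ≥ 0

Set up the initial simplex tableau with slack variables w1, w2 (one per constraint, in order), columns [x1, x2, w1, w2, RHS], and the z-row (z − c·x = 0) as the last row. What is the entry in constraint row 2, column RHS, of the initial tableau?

31

The RHS of constraint 2 is b_2 = 31.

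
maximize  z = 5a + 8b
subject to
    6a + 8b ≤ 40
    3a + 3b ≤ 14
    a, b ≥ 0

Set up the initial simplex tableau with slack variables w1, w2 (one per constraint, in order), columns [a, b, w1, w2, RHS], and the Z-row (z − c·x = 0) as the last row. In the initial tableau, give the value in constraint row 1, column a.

Constraint 1 has coefficient 6 on a.

6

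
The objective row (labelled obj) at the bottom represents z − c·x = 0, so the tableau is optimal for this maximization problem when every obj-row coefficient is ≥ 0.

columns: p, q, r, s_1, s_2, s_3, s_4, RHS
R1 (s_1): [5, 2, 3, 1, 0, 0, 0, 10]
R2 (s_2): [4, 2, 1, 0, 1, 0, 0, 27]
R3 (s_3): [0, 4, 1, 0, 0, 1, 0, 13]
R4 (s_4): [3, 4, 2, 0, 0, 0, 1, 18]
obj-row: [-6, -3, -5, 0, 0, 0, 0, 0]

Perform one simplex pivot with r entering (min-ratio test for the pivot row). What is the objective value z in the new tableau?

Ratio test on column r — row 1: 10/3 = 10/3; row 2: 27/1 = 27; row 3: 13/1 = 13; row 4: 18/2 = 9. Minimum is 10/3 at row 1 (s_1 leaves); pivot element 3.
Pivot on row 1; the obj-row RHS becomes 0 − (-5)·(10/3) = 50/3.

50/3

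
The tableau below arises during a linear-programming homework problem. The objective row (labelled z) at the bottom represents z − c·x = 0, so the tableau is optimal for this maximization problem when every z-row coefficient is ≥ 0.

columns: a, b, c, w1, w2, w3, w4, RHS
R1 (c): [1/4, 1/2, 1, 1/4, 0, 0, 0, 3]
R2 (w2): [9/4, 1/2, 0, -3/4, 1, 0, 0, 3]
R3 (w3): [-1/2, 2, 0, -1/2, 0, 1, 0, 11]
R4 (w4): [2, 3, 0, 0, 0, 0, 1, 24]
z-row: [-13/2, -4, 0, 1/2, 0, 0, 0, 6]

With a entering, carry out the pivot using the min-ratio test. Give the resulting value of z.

Ratio test on column a — row 1: 3/(1/4) = 12; row 2: 3/(9/4) = 4/3; row 3: entry -1/2 ≤ 0; row 4: 24/2 = 12. Minimum is 4/3 at row 2 (w2 leaves); pivot element 9/4.
Pivot on row 2; the z-row RHS becomes 6 − (-13/2)·(4/3) = 44/3.

44/3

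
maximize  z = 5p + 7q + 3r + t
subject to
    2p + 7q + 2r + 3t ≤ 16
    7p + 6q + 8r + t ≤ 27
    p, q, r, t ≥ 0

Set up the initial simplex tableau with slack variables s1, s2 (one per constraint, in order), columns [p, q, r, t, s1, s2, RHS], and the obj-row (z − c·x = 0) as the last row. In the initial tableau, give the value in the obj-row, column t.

The obj-row carries the negated objective coefficients: the t entry is -1.

-1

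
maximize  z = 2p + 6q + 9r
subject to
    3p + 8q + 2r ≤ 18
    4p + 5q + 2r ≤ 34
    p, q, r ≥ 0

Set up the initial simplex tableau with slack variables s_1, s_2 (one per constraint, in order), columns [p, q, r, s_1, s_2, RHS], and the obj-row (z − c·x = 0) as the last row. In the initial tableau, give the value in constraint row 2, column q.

Constraint 2 has coefficient 5 on q.

5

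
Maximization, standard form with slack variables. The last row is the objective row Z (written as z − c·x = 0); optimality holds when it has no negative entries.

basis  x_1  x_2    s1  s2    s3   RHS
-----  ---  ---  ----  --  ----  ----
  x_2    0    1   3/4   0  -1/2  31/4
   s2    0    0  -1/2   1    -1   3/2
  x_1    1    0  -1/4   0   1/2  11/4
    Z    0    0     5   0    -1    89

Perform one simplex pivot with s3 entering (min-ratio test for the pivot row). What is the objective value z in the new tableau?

Ratio test on column s3 — row 1: entry -1/2 ≤ 0; row 2: entry -1 ≤ 0; row 3: (11/4)/(1/2) = 11/2. Minimum is 11/2 at row 3 (x_1 leaves); pivot element 1/2.
Pivot on row 3; the Z-row RHS becomes 89 − (-1)·(11/2) = 189/2.

189/2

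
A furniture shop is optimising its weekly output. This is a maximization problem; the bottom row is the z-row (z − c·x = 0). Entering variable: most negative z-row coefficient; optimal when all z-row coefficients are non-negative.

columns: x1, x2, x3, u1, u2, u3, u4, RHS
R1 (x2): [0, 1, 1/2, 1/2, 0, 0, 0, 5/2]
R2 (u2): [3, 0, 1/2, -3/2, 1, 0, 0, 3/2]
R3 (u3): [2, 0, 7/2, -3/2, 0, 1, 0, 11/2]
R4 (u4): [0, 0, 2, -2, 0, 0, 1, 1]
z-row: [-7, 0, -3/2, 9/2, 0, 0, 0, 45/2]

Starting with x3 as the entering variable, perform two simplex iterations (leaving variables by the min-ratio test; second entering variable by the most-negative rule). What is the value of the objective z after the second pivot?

157/6

Ratio test on column x3 — row 1: (5/2)/(1/2) = 5; row 2: (3/2)/(1/2) = 3; row 3: (11/2)/(7/2) = 11/7; row 4: 1/2 = 1/2. Minimum is 1/2 at row 4 (u4 leaves); pivot element 2.
Pivot on row 4; the z-row RHS becomes 45/2 − (-3/2)·(1/2) = 93/4.
Next entering variable (most negative z-row entry -7): x1.
Ratio test on column x1 — row 1: entry 0 ≤ 0; row 2: (5/4)/3 = 5/12; row 3: (15/4)/2 = 15/8; row 4: entry 0 ≤ 0. Minimum is 5/12 at row 2 (u2 leaves); pivot element 3.
After the second pivot the z-row RHS is 93/4 − (-7)·(5/12) = 157/6.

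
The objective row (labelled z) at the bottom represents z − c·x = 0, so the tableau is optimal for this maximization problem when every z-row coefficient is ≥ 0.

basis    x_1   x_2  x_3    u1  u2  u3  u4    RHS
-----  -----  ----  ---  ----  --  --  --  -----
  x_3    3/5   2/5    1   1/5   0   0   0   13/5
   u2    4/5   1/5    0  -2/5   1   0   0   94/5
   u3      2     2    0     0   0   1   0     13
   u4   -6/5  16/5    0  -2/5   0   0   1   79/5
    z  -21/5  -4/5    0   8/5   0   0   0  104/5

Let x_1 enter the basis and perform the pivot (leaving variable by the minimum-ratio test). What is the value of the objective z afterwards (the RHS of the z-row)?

39

Ratio test on column x_1 — row 1: (13/5)/(3/5) = 13/3; row 2: (94/5)/(4/5) = 47/2; row 3: 13/2 = 13/2; row 4: entry -6/5 ≤ 0. Minimum is 13/3 at row 1 (x_3 leaves); pivot element 3/5.
Pivot on row 1; the z-row RHS becomes 104/5 − (-21/5)·(13/3) = 39.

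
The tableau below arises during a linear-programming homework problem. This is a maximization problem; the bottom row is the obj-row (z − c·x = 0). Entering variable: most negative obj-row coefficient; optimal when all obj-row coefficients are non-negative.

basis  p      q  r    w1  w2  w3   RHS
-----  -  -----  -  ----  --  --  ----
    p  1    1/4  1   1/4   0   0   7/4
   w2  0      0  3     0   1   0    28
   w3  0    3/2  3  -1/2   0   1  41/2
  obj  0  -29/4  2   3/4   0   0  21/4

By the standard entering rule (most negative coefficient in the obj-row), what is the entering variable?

Negative obj-row entries: q: -29/4.
The most negative is -29/4 in column q, so q enters.

q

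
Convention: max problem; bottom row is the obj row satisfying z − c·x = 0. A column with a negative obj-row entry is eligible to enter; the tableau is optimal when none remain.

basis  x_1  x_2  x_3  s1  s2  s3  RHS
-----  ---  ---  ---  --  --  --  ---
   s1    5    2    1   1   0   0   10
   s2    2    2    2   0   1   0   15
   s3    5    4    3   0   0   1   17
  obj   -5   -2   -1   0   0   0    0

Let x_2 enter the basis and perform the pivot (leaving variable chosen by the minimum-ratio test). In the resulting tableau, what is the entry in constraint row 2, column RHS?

13/2

Ratio test on column x_2 — row 1: 10/2 = 5; row 2: 15/2 = 15/2; row 3: 17/4 = 17/4. Minimum is 17/4 at row 3 (s3 leaves); pivot element 4.
Divide row 3 by 4; eliminate column x_2 from the other rows.
Row 2 update in column RHS: 15 − 2·(17/4) = 13/2.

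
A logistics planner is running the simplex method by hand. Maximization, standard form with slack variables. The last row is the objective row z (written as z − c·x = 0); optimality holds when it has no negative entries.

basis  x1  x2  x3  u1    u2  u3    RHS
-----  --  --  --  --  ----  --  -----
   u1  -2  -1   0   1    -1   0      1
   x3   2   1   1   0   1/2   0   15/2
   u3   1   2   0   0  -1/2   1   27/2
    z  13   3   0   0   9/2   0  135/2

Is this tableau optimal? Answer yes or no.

yes

Every z-row coefficient is ≥ 0, so the tableau is optimal.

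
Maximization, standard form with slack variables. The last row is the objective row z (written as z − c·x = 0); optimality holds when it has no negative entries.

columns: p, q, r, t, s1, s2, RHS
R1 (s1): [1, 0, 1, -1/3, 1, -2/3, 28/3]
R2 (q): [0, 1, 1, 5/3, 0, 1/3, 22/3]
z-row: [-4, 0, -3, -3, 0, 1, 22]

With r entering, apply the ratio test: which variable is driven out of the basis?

q

Column r entries and ratios — s1: (28/3)/1 = 28/3; q: (22/3)/1 = 22/3.
Smallest ratio is 22/3 in the row of q, so q leaves.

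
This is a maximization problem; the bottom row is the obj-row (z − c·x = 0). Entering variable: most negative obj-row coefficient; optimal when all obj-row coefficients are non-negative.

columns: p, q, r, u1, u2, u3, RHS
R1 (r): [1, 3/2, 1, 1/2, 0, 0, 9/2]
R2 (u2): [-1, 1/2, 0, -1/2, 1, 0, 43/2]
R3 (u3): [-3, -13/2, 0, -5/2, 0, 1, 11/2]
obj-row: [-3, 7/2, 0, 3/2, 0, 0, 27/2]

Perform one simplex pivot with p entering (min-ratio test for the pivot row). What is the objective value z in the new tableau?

Ratio test on column p — row 1: (9/2)/1 = 9/2; row 2: entry -1 ≤ 0; row 3: entry -3 ≤ 0. Minimum is 9/2 at row 1 (r leaves); pivot element 1.
Pivot on row 1; the obj-row RHS becomes 27/2 − (-3)·(9/2) = 27.

27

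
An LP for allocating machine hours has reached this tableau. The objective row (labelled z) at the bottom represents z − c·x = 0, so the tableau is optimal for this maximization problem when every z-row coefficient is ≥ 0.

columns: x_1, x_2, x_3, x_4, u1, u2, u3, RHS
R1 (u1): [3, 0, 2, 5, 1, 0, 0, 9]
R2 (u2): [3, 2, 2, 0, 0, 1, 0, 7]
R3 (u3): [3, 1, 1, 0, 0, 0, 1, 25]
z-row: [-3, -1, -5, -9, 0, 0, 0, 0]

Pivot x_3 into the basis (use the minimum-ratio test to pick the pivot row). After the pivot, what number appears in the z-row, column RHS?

35/2

Ratio test on column x_3 — row 1: 9/2 = 9/2; row 2: 7/2 = 7/2; row 3: 25/1 = 25. Minimum is 7/2 at row 2 (u2 leaves); pivot element 2.
Divide row 2 by 2; eliminate column x_3 from the other rows.
z-row update in column RHS: 0 − (-5)·(7/2) = 35/2.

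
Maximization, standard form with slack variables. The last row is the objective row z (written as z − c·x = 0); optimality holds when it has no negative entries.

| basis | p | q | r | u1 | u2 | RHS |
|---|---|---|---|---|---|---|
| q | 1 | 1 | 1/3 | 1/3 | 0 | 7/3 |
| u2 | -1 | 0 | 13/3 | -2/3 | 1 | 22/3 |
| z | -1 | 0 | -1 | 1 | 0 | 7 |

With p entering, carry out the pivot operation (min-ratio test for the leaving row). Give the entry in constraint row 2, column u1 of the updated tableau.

-1/3

Ratio test on column p — row 1: (7/3)/1 = 7/3; row 2: entry -1 ≤ 0. Minimum is 7/3 at row 1 (q leaves); pivot element 1.
Divide row 1 by 1; eliminate column p from the other rows.
Row 2 update in column u1: -2/3 − (-1)·(1/3) = -1/3.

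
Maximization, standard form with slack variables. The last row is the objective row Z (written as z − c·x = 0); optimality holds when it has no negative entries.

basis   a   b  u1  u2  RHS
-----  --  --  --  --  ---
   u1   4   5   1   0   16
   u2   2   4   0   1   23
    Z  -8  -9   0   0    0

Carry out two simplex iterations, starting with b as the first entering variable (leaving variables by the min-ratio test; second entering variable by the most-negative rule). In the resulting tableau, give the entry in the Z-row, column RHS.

Ratio test on column b — row 1: 16/5 = 16/5; row 2: 23/4 = 23/4. Minimum is 16/5 at row 1 (u1 leaves); pivot element 5.
Divide row 1 by 5; eliminate column b from the other rows.
Second iteration: most negative Z-row entry is -4/5 in column a, so a enters.
Ratio test on column a — row 1: (16/5)/(4/5) = 4; row 2: entry -6/5 ≤ 0. Minimum is 4 at row 1 (b leaves); pivot element 4/5.
Divide row 1 by 4/5; eliminate column a from the other rows.
After both pivots, the entry at the Z-row, column RHS is 32.

32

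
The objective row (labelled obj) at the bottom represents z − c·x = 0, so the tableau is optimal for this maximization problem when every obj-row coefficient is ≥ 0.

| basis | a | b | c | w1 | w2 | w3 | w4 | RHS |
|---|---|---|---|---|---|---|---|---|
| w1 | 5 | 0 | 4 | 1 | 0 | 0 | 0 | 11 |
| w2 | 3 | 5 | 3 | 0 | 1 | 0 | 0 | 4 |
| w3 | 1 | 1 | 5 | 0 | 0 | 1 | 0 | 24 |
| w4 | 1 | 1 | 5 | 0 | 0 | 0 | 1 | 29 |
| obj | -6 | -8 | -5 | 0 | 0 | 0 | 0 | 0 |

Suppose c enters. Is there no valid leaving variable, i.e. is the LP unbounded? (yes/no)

no

Column c has positive entries in row(s) 1, 2, 3, 4, so the ratio test bounds it — not unbounded.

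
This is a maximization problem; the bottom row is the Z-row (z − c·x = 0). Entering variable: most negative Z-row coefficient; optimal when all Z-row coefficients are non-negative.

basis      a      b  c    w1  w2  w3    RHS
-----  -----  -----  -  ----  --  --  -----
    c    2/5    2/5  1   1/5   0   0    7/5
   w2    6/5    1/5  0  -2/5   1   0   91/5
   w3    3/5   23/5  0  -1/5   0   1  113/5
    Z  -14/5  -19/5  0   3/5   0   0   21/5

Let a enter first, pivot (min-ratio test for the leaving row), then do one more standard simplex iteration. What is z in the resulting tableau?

35/2

Ratio test on column a — row 1: (7/5)/(2/5) = 7/2; row 2: (91/5)/(6/5) = 91/6; row 3: (113/5)/(3/5) = 113/3. Minimum is 7/2 at row 1 (c leaves); pivot element 2/5.
Pivot on row 1; the Z-row RHS becomes 21/5 − (-14/5)·(7/2) = 14.
Next entering variable (most negative Z-row entry -1): b.
Ratio test on column b — row 1: (7/2)/1 = 7/2; row 2: entry -1 ≤ 0; row 3: (41/2)/4 = 41/8. Minimum is 7/2 at row 1 (a leaves); pivot element 1.
After the second pivot the Z-row RHS is 14 − (-1)·(7/2) = 35/2.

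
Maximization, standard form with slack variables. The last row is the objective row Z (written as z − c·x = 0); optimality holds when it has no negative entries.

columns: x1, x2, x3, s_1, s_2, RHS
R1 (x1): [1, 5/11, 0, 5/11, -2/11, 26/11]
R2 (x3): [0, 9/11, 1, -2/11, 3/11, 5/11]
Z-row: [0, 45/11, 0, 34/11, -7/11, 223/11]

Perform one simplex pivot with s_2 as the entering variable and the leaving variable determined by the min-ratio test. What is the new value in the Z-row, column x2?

Ratio test on column s_2 — row 1: entry -2/11 ≤ 0; row 2: (5/11)/(3/11) = 5/3. Minimum is 5/3 at row 2 (x3 leaves); pivot element 3/11.
Divide row 2 by 3/11; eliminate column s_2 from the other rows.
Z-row update in column x2: 45/11 − (-7/11)·3 = 6.

6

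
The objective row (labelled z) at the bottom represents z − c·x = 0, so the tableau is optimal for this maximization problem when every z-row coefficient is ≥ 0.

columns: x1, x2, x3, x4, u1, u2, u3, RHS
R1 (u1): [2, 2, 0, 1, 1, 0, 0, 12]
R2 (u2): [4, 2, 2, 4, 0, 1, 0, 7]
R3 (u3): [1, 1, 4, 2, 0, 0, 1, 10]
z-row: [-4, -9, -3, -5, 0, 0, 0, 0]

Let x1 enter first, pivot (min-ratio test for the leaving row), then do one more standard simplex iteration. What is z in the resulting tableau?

Ratio test on column x1 — row 1: 12/2 = 6; row 2: 7/4 = 7/4; row 3: 10/1 = 10. Minimum is 7/4 at row 2 (u2 leaves); pivot element 4.
Pivot on row 2; the z-row RHS becomes 0 − (-4)·(7/4) = 7.
Next entering variable (most negative z-row entry -7): x2.
Ratio test on column x2 — row 1: (17/2)/1 = 17/2; row 2: (7/4)/(1/2) = 7/2; row 3: (33/4)/(1/2) = 33/2. Minimum is 7/2 at row 2 (x1 leaves); pivot element 1/2.
After the second pivot the z-row RHS is 7 − (-7)·(7/2) = 63/2.

63/2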